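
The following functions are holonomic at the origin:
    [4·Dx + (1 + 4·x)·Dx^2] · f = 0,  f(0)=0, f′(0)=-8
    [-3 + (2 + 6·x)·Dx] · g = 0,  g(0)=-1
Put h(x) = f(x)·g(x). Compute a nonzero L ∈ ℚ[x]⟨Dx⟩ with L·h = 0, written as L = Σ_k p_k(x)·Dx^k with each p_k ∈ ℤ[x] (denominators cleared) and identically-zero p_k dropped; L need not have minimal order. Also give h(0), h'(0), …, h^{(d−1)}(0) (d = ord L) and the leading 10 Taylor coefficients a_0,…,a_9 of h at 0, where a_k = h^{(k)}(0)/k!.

f: a_k = 0, -8, 16, -128/3, 128, -2048/5, 4096/3, -32768/7, 16384, -524288/9, …
g: a_k = -1, -3/2, 9/8, -27/16, 405/128, -1701/256, 15309/1024, -72171/2048, 2814669/32768, -14073345/65536, …
h₀=f·g: eliminate ⇒ L₀, order ≤ 2·1.
L = (3 + 36·x) + (4 + 12·x)·Dx + (4 + 40·x + 132·x^2 + 144·x^3)·Dx^2  (order 2).
h: a_k = 0, 8, -4, 29/3, -65/2, 9383/80, -206953/480, 7147521/4480, -53092163/8960, 5695777517/258048, …
ICs: h(0) = 0, h′(0) = 8.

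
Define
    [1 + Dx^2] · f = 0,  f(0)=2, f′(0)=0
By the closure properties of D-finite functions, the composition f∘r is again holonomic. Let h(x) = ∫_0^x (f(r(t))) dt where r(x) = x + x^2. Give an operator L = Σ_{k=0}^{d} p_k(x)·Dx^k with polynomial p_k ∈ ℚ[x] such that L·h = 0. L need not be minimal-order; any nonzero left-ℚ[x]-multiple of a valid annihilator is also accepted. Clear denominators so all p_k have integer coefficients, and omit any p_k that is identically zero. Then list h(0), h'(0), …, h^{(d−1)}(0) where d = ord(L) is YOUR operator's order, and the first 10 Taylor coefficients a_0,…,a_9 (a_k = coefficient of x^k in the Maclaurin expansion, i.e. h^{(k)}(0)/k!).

f: a_k = 2, 0, -1, 0, 1/12, 0, -1/360, 0, 1/20160, 0, …
L₀ from L_f via x↦r, Dx↦r'^{-1}Dx.
Integrate: L := L₀·Dx.
L = (1 + 6·x + 12·x^2 + 8·x^3)·Dx - 2·Dx^2 + (1 + 2·x)·Dx^3  (order 3).
h: a_k = 0, 2, 0, -1/3, -1/2, -11/60, 1/18, 179/2520, 19/480, 841/181440, …
ICs: h(0) = 0, h′(0) = 2, h′′(0) = 0.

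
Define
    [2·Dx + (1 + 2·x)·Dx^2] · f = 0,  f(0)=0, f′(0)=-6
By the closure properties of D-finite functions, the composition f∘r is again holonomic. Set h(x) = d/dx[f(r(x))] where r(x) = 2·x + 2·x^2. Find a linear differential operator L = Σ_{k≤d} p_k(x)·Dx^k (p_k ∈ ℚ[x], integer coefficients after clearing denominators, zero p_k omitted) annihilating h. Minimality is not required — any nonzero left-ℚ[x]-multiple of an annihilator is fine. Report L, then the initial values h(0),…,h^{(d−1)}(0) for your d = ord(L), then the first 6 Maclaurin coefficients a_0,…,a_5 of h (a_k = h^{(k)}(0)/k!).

f: a_k = 0, -6, 6, -8, 12, -96/5, …
f∘r: x↦r, Dx↦Dx/r' in L_f ⇒ L₀.
Differentiate: ansatz ord ≤ ord L₀ ⇒ L.
L = 2 + (1 + 2·x)·Dx  (order 1).
h: a_k = -12, 24, -48, 96, -192, 384, …
ICs: h(0) = -12.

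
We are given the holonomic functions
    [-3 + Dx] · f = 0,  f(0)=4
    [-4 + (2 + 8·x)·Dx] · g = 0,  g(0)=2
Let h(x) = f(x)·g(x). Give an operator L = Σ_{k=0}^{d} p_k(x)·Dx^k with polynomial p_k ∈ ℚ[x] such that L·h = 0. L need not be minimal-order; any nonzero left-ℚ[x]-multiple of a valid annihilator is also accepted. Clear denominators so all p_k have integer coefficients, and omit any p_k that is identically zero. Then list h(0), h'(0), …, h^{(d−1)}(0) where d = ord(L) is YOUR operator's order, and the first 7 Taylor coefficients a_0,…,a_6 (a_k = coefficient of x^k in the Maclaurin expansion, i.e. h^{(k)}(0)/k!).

L = (-5 - 12·x) + (1 + 4·x)·Dx  (order 1).
h: a_k = 8, 40, 68, 92, 43, 631/5, -459/2, …
ICs: h(0) = 8.

f: a_k = 4, 12, 18, 18, 27/2, 81/10, 81/20, …
g: a_k = 2, 4, -4, 8, -20, 56, -168, …
Sym-product of L_f,L_g gives L₀ (≤ ord 1).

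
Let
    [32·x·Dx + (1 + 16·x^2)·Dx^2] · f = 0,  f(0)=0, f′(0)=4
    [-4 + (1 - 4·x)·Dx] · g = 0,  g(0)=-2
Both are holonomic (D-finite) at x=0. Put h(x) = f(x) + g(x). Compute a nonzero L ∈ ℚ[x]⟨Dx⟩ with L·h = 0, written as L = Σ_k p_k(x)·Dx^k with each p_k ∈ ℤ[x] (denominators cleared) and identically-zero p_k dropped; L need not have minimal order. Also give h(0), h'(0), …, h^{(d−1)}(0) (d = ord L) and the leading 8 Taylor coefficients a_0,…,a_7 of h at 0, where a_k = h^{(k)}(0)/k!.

f: a_k = 0, 4, 0, -64/3, 0, 1024/5, 0, -16384/7, …
g: a_k = -2, -8, -32, -128, -512, -2048, -8192, -32768, …
h₀=f+g: left-lcm gives L₀, ord ≤ 3.
L = (32 - 512·x - 1536·x^2)·Dx + (-16 + 32·x - 256·x^2 - 1536·x^3)·Dx^2 + (1 - 256·x^4)·Dx^3  (order 3).
h: a_k = -2, -4, -32, -448/3, -512, -9216/5, -8192, -245760/7, …
ICs: h(0) = -2, h′(0) = -4, h′′(0) = -64.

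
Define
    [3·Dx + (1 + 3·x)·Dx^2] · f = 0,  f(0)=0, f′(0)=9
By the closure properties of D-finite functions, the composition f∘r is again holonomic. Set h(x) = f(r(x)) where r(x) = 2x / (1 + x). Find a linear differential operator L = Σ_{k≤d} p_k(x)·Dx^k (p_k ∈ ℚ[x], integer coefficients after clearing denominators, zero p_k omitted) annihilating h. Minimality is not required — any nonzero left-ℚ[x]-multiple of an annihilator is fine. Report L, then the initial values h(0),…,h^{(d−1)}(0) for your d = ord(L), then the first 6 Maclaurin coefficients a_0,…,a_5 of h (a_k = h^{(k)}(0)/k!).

L = (8 + 14·x)·Dx + (1 + 8·x + 7·x^2)·Dx^2  (order 2).
h: a_k = 0, 18, -72, 342, -1800, 50418/5, …
ICs: h(0) = 0, h′(0) = 18.

f: a_k = 0, 9, -27/2, 27, -243/4, 729/5, …
Change of var in L_f (x↦r) gives L₀.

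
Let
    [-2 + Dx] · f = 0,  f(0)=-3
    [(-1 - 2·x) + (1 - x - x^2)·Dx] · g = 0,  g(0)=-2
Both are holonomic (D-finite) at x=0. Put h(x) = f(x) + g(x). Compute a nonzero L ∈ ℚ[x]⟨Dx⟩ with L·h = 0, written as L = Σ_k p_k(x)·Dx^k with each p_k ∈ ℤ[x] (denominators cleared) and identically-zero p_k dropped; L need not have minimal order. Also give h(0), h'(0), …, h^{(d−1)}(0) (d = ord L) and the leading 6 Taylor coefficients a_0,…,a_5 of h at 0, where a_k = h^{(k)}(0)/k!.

f: a_k = -3, -6, -6, -4, -2, -4/5, …
g: a_k = -2, -2, -4, -6, -10, -16, …
f+g: L₀ = lclm(L_f,L_g), ord ≤ 1+1.
L = (4 + 8·x + 24·x^2 + 8·x^3) + (-14·x - 10·x^2 + 8·x^3 + 4·x^4)·Dx + (-1 + 5·x - x^2 - 6·x^3 - 2·x^4)·Dx^2  (order 2).
h: a_k = -5, -8, -10, -10, -12, -84/5, …
ICs: h(0) = -5, h′(0) = -8.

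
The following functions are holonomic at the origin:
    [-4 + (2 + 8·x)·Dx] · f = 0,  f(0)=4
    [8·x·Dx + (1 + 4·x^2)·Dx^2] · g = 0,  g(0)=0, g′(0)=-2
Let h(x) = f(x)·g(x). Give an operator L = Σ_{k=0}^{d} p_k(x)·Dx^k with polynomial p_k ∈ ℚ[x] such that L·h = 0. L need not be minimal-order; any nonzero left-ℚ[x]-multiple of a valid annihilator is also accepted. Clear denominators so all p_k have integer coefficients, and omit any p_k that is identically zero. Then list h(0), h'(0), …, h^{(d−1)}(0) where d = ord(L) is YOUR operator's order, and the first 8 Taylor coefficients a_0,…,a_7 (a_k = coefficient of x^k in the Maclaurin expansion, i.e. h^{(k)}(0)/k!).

L = (12 - 16·x - 16·x^2) + (-4 - 8·x + 48·x^2 + 64·x^3)·Dx + (1 + 8·x + 20·x^2 + 32·x^3 + 64·x^4)·Dx^2  (order 2).
h: a_k = 0, -8, -16, 80/3, -32/3, 496/15, -3488/15, 72416/105, …
ICs: h(0) = 0, h′(0) = -8.

f: a_k = 4, 8, -8, 16, -40, 112, -336, 1056, …
g: a_k = 0, -2, 0, 8/3, 0, -32/5, 0, 128/7, …
h₀=f·g: eliminate ⇒ L₀, order ≤ 1·2.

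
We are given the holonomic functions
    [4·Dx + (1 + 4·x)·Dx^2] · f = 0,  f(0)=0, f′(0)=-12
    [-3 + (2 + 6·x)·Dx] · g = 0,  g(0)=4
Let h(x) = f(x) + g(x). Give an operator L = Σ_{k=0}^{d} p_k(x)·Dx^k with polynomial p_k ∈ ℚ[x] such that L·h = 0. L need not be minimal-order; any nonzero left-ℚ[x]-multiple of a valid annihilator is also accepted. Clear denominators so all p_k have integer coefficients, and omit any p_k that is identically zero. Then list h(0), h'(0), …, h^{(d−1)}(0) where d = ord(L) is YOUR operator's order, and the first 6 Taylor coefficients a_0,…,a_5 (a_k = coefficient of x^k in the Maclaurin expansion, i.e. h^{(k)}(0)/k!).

f: a_k = 0, -12, 24, -64, 192, -3072/5, …
g: a_k = 4, 6, -9/2, 27/4, -405/32, 1701/64, …
h₀=f+g: left-lcm gives L₀, ord ≤ 3.
L = (84 + 144·x)·Dx + (101 + 552·x + 720·x^2)·Dx^2 + (10 + 94·x + 288·x^2 + 288·x^3)·Dx^3  (order 3).
h: a_k = 4, -6, 39/2, -229/4, 5739/32, -188103/320, …
ICs: h(0) = 4, h′(0) = -6, h′′(0) = 39.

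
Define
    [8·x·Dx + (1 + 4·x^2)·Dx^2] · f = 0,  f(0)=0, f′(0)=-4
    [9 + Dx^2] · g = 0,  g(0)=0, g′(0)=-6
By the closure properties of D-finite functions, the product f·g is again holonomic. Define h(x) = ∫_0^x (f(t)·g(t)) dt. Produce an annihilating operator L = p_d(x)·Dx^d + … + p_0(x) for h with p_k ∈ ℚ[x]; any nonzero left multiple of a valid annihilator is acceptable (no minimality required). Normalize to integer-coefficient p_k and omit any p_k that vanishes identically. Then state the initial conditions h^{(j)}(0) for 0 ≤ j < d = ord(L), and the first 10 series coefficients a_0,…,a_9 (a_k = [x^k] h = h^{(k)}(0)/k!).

L = (2925 + 31536·x^2 + 95904·x^4 + 186624·x^6 + 186624·x^8)·Dx + (2448·x + 20160·x^3 + 62208·x^5 + 82944·x^7)·Dx^2 + (442 + 5088·x^2 + 19008·x^4 + 41472·x^6 + 41472·x^8)·Dx^3 + (272·x + 2240·x^3 + 6912·x^5 + 9216·x^7)·Dx^4 + (13 + 176·x^2 + 928·x^4 + 2304·x^6 + 2304·x^8)·Dx^5  (order 5).
h: a_k = 0, 0, 0, 8, 0, -68/5, 0, 141/7, 0, -1199/30, …
ICs: h(0) = 0, h′(0) = 0, h′′(0) = 0, h′′′(0) = 48, h′′′′(0) = 0.

f: a_k = 0, -4, 0, 16/3, 0, -64/5, 0, 256/7, 0, -1024/9, …
g: a_k = 0, -6, 0, 9, 0, -81/20, 0, 243/280, 0, -243/2240, …
L₀ := L_f ⊗_s L_g (sym. prod.), ord ≤ 4.
h=∫h₀ ⇒ L = L₀·Dx.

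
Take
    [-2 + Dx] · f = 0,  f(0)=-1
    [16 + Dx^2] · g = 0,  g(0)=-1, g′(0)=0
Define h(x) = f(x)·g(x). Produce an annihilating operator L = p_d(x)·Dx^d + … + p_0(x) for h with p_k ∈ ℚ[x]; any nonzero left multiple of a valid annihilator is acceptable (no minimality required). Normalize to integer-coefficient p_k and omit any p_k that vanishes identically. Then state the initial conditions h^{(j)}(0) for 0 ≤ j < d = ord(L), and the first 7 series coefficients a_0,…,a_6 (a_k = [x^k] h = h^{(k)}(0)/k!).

L = 20 - 4·Dx + Dx^2  (order 2).
h: a_k = 1, 2, -6, -44/3, -14/3, 164/15, 52/5, …
ICs: h(0) = 1, h′(0) = 2.

f: a_k = -1, -2, -2, -4/3, -2/3, -4/15, -4/45, …
g: a_k = -1, 0, 8, 0, -32/3, 0, 256/45, …
f·g: L₀ = L_f ⊗_s L_g, ord ≤ 1·2.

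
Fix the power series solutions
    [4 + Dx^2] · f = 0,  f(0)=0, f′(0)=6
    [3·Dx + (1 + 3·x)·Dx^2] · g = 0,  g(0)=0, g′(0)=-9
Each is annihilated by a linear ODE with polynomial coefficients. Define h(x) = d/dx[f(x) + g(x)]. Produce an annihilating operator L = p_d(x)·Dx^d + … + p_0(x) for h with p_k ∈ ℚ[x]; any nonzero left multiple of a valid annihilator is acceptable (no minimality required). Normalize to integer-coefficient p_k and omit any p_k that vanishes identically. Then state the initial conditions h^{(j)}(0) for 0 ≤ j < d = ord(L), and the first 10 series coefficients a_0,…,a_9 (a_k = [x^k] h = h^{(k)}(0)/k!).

L = (348 + 144·x + 216·x^2) + (44 + 180·x + 216·x^2 + 216·x^3)·Dx + (87 + 36·x + 54·x^2)·Dx^2 + (11 + 45·x + 54·x^2 + 54·x^3)·Dx^3  (order 3).
h: a_k = -3, 27, -93, 243, -725, 2187, -98423/15, 19683, -6200141/105, 177147, …
ICs: h(0) = -3, h′(0) = 27, h′′(0) = -186.

f: a_k = 0, 6, 0, -4, 0, 4/5, 0, -8/105, 0, 4/945, …
g: a_k = 0, -9, 27/2, -27, 243/4, -729/5, 729/2, -6561/7, 19683/8, -6561, …
f+g: L₀ = lclm(L_f,L_g), ord ≤ 2+2.
h=h₀': d/dx-closure on L₀ ⇒ L.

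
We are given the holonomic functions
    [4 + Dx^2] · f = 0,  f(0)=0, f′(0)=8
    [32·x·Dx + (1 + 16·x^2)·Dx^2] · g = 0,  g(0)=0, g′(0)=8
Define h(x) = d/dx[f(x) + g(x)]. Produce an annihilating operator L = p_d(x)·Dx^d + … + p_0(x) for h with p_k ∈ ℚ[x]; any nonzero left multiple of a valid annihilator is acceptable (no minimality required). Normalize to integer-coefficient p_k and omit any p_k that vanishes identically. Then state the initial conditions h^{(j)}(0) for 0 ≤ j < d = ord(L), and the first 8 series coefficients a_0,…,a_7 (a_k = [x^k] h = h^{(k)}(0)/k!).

L = (-6016·x + 102400·x^3 + 32768·x^5) + (-28 + 1216·x^2 + 27648·x^4 + 16384·x^6)·Dx + (-1504·x + 25600·x^3 + 8192·x^5)·Dx^2 + (-7 + 304·x^2 + 6912·x^4 + 4096·x^6)·Dx^3  (order 3).
h: a_k = 16, 0, -144, 0, 6160/3, 0, -1474592/45, 0, …
ICs: h(0) = 16, h′(0) = 0, h′′(0) = -288.

f: a_k = 0, 8, 0, -16/3, 0, 16/15, 0, -32/315, …
g: a_k = 0, 8, 0, -128/3, 0, 2048/5, 0, -32768/7, …
f+g: L₀ = lclm(L_f,L_g), ord ≤ 2+2.
h=h₀': d/dx-closure on L₀ ⇒ L.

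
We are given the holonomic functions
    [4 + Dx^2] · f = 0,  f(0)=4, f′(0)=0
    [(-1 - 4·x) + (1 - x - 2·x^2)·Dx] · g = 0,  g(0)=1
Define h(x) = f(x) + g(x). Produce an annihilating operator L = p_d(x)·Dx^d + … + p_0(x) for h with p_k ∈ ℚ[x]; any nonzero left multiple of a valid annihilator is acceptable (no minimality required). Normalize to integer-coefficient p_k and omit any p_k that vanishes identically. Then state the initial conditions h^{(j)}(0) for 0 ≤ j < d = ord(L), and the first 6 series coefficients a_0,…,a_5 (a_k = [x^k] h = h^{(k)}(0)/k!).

f: a_k = 4, 0, -8, 0, 8/3, 0, …
g: a_k = 1, 1, 3, 5, 11, 21, …
L₀ := lclm(L_f,L_g); ord L₀ ≤ 2+1.
L = (-68 - 304·x - 200·x^2 - 320·x^3 - 160·x^4 - 128·x^5) + (20 - 12·x - 24·x^2 - 8·x^3 - 48·x^4 - 96·x^5 - 64·x^6)·Dx + (-17 - 76·x - 50·x^2 - 80·x^3 - 40·x^4 - 32·x^5)·Dx^2 + (5 - 3·x - 6·x^2 - 2·x^3 - 12·x^4 - 24·x^5 - 16·x^6)·Dx^3  (order 3).
h: a_k = 5, 1, -5, 5, 41/3, 21, …
ICs: h(0) = 5, h′(0) = 1, h′′(0) = -10.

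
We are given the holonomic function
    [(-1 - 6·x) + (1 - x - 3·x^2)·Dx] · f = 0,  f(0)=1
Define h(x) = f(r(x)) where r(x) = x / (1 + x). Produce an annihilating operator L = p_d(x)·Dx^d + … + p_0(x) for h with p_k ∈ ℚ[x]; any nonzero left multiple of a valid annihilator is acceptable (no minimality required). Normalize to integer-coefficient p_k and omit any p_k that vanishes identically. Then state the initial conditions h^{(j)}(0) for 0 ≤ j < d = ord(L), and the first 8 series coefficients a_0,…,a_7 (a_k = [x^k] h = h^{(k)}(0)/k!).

f: a_k = 1, 1, 4, 7, 19, 40, 97, 217, …
h₀=f(r): pull back L_f along r ⇒ L₀.
L = (1 + 7·x) + (-1 - 2·x + 2·x^2 + 3·x^3)·Dx  (order 1).
h: a_k = 1, 1, 3, 0, 9, -9, 36, -63, …
ICs: h(0) = 1.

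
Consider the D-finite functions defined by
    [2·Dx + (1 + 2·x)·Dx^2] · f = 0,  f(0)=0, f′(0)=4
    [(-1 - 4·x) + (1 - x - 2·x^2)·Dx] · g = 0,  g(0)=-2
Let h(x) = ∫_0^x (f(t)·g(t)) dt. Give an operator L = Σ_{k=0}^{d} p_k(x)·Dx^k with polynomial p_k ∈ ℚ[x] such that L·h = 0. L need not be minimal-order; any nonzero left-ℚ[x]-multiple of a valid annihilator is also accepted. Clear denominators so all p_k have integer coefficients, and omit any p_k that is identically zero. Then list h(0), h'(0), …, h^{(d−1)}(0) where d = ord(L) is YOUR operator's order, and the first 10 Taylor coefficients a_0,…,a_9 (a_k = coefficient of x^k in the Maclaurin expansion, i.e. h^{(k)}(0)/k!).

L = (6 + 16·x)·Dx + (14·x + 20·x^2)·Dx^2 + (-1 - x + 4·x^2 + 4·x^3)·Dx^3  (order 3).
h: a_k = 0, 0, -4, 0, -20/3, -32/15, -224/15, -1024/105, -4208/105, -256/7, …
ICs: h(0) = 0, h′(0) = 0, h′′(0) = -8.

f: a_k = 0, 4, -4, 16/3, -8, 64/5, -64/3, 256/7, -64, 1024/9, …
g: a_k = -2, -2, -6, -10, -22, -42, -86, -170, -342, -682, …
Sym-product of L_f,L_g gives L₀ (≤ ord 2).
h=∫₀ˣh₀: take L = L₀·Dx.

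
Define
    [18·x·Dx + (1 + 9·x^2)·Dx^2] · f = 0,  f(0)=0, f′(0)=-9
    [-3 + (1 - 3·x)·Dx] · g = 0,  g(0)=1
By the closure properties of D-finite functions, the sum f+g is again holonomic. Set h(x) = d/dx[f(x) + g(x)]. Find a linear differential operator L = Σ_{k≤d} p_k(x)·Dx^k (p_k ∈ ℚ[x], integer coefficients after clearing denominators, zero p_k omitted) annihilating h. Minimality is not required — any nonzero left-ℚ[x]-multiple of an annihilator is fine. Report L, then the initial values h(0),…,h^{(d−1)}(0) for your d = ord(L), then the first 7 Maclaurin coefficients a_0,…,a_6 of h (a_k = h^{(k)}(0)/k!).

f: a_k = 0, -9, 0, 27, 0, -729/5, 0, …
g: a_k = 1, 3, 9, 27, 81, 243, 729, …
f+g: L₀ = lclm(L_f,L_g), ord ≤ 2+1.
Derive L from L₀ (diff closure).
L = (18 - 216·x - 486·x^2) + (-12 + 18·x - 108·x^2 - 486·x^3)·Dx + (1 - 81·x^4)·Dx^2  (order 2).
h: a_k = -6, 18, 162, 324, 486, 4374, 21870, …
ICs: h(0) = -6, h′(0) = 18.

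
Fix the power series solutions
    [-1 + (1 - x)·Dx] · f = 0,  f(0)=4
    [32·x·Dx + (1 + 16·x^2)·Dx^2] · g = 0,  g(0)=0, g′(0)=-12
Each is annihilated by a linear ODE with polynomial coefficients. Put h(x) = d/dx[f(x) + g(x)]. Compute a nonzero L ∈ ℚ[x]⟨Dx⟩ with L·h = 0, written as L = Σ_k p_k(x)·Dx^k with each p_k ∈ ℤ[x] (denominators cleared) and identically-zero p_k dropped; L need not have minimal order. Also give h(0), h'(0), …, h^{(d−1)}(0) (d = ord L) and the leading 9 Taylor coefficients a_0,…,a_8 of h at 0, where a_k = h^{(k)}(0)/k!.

L = (-32 + 128·x + 1536·x^2) + (19 - 32·x - 656·x^2 + 1536·x^3)·Dx + (-1 - 15·x - 240·x^3 + 256·x^4)·Dx^2  (order 2).
h: a_k = -8, 8, 204, 16, -3052, 24, 49180, 32, -786396, …
ICs: h(0) = -8, h′(0) = 8.

f: a_k = 4, 4, 4, 4, 4, 4, 4, 4, 4, …
g: a_k = 0, -12, 0, 64, 0, -3072/5, 0, 49152/7, 0, …
h₀=f+g: left-lcm gives L₀, ord ≤ 3.
Derive L from L₀ (diff closure).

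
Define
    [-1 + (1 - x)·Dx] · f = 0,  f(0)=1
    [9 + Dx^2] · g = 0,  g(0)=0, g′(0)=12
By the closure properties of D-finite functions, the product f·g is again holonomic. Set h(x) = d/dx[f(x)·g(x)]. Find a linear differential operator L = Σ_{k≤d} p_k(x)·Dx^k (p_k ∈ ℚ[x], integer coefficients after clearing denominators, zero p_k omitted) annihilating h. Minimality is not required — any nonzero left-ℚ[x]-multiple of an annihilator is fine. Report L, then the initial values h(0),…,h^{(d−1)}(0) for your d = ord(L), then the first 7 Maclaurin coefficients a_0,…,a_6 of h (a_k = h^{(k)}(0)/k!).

f: a_k = 1, 1, 1, 1, 1, 1, 1, …
g: a_k = 0, 12, 0, -18, 0, 81/10, 0, …
Sym-product of L_f,L_g gives L₀ (≤ ord 2).
Derive L from L₀ (diff closure).
L = (7 - 18·x + 9·x^2) + (-2 + 2·x)·Dx + (1 - 2·x + x^2)·Dx^2  (order 2).
h: a_k = 12, 24, -18, -24, 21/2, 63/5, 51/20, …
ICs: h(0) = 12, h′(0) = 24.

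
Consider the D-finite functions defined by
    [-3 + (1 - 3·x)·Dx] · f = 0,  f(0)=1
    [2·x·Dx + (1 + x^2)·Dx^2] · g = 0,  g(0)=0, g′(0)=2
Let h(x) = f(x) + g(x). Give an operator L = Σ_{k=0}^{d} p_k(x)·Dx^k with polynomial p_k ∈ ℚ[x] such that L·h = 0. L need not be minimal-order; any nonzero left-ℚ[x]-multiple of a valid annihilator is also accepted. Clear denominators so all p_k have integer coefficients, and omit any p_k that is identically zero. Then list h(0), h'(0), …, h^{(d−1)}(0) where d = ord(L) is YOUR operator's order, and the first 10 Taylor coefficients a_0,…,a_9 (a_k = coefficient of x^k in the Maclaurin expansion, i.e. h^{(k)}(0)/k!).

f: a_k = 1, 3, 9, 27, 81, 243, 729, 2187, 6561, 19683, …
g: a_k = 0, 2, 0, -2/3, 0, 2/5, 0, -2/7, 0, 2/9, …
Sum ⇒ L₀ = lclm(L_f,L_g) in ℚ(x)⟨Dx⟩.
L = (-6 + 72·x + 18·x^2)·Dx + (28 - 6·x + 60·x^2 + 18·x^3)·Dx^2 + (-3 + 8·x + 8·x^3 + 3·x^4)·Dx^3  (order 3).
h: a_k = 1, 5, 9, 79/3, 81, 1217/5, 729, 15307/7, 6561, 177149/9, …
ICs: h(0) = 1, h′(0) = 5, h′′(0) = 18.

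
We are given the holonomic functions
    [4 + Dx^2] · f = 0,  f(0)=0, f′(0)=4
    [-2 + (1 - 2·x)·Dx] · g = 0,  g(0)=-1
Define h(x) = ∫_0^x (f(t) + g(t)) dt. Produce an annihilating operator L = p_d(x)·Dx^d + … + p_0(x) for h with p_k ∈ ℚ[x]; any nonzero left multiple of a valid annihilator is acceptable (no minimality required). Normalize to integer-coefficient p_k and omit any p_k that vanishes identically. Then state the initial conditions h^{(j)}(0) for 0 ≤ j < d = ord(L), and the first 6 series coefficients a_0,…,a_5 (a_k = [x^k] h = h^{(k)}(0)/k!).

f: a_k = 0, 4, 0, -8/3, 0, 8/15, …
g: a_k = -1, -2, -4, -8, -16, -32, …
f+g: L₀ = lclm(L_f,L_g), ord ≤ 2+1.
∫: right-multiply L₀ by Dx.
L = (-56 + 32·x - 32·x^2)·Dx + (12 - 40·x + 48·x^2 - 32·x^3)·Dx^2 + (-14 + 8·x - 8·x^2)·Dx^3 + (3 - 10·x + 12·x^2 - 8·x^3)·Dx^4  (order 4).
h: a_k = 0, -1, 1, -4/3, -8/3, -16/5, …
ICs: h(0) = 0, h′(0) = -1, h′′(0) = 2, h′′′(0) = -8.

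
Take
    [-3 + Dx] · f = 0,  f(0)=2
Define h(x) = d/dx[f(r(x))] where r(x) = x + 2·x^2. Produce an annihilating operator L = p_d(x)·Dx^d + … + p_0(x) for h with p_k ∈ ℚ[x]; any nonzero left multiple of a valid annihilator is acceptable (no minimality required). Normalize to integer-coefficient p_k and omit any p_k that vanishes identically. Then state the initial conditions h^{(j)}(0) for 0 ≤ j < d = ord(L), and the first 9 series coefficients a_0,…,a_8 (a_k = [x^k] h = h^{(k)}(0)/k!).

f: a_k = 2, 6, 9, 9, 27/4, 81/20, 81/40, 243/280, 729/2240, …
L₀ from L_f via x↦r, Dx↦r'^{-1}Dx.
Derive L from L₀ (diff closure).
L = (7 + 24·x + 48·x^2) + (-1 - 4·x)·Dx  (order 1).
h: a_k = 6, 42, 135, 387, 3321/4, 33183/20, 112887/40, 253557/56, 2091501/320, …
ICs: h(0) = 6.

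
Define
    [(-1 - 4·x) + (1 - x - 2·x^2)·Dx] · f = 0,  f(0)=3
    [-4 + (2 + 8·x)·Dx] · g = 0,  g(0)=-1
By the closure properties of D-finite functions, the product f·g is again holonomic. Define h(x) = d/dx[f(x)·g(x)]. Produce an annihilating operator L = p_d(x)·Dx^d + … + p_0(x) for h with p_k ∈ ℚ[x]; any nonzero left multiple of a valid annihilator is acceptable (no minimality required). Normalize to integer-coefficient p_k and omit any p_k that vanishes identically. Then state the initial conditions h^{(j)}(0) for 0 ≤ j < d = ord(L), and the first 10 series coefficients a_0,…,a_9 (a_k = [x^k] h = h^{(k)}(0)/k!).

L = (2 + 32·x + 84·x^2 + 80·x^3 + 80·x^4) + (-1 - 5·x - 4·x^2 + 8·x^3 + 40·x^4 + 32·x^5)·Dx  (order 1).
h: a_k = -9, -18, -117, -108, -945, 54, -8127, 11448, -85239, 225630, …
ICs: h(0) = -9.

f: a_k = 3, 3, 9, 15, 33, 63, 129, 255, 513, 1023, …
g: a_k = -1, -2, 2, -4, 10, -28, 84, -264, 858, -2860, …
L₀ := L_f ⊗_s L_g (sym. prod.), ord ≤ 1.
Derive L from L₀ (diff closure).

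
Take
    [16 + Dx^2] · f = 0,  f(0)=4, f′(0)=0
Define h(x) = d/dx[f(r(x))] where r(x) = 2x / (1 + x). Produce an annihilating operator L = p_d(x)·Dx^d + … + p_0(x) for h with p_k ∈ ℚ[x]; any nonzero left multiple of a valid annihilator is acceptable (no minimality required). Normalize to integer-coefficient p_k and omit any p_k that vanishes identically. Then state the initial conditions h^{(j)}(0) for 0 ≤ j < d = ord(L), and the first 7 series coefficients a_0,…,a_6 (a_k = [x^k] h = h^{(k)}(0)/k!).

f: a_k = 4, 0, -32, 0, 128/3, 0, -1024/45, …
f∘r: x↦r, Dx↦Dx/r' in L_f ⇒ L₀.
h₀' ⇒ L via d/dx closure of L₀.
L = (70 + 12·x + 6·x^2) + (6 + 18·x + 18·x^2 + 6·x^3)·Dx + (1 + 4·x + 6·x^2 + 4·x^3 + x^4)·Dx^2  (order 2).
h: a_k = 0, -256, 768, 3584/3, -33280/3, 425728/15, -145152/5, …
ICs: h(0) = 0, h′(0) = -256.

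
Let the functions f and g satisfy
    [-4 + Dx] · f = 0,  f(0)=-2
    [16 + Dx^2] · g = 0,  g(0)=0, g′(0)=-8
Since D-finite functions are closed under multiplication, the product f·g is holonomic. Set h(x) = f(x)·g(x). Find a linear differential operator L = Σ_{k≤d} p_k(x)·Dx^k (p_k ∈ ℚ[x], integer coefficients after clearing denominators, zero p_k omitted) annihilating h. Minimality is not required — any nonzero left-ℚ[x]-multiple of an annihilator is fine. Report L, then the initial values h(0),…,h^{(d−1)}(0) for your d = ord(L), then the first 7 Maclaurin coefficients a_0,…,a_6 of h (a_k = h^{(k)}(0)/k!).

L = 32 - 8·Dx + Dx^2  (order 2).
h: a_k = 0, 16, 64, 256/3, 0, -2048/15, -8192/45, …
ICs: h(0) = 0, h′(0) = 16.

f: a_k = -2, -8, -16, -64/3, -64/3, -256/15, -512/45, …
g: a_k = 0, -8, 0, 64/3, 0, -256/15, 0, …
f·g: L₀ = L_f ⊗_s L_g, ord ≤ 1·2.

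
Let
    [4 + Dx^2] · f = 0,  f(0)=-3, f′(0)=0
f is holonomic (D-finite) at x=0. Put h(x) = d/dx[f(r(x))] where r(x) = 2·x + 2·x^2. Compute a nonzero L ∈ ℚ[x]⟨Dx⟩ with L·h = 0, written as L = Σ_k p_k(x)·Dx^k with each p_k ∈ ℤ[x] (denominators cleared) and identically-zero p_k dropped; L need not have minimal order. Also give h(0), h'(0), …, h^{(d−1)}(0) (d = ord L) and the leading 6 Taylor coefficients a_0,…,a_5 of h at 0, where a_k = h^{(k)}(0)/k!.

f: a_k = -3, 0, 6, 0, -2, 0, …
f∘r: x↦r, Dx↦Dx/r' in L_f ⇒ L₀.
Derive L from L₀ (diff closure).
L = (28 + 128·x + 384·x^2 + 512·x^3 + 256·x^4) + (-6 - 12·x)·Dx + (1 + 4·x + 4·x^2)·Dx^2  (order 2).
h: a_k = 0, 48, 144, -32, -640, -5248/5, …
ICs: h(0) = 0, h′(0) = 48.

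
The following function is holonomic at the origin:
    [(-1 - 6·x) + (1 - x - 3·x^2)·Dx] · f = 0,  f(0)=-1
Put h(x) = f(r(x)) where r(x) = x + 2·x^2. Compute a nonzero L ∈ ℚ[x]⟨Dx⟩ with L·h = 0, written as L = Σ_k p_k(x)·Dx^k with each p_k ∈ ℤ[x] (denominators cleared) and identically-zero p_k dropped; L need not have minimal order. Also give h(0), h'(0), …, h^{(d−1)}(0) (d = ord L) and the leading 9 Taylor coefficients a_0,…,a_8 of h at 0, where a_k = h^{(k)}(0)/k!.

f: a_k = -1, -1, -4, -7, -19, -40, -97, -217, -508, …
Change of var in L_f (x↦r) gives L₀.
L = (1 + 10·x + 36·x^2 + 48·x^3) + (-1 + x + 5·x^2 + 12·x^3 + 12·x^4)·Dx  (order 1).
h: a_k = -1, -1, -6, -23, -77, -276, -1009, -3589, -12870, …
ICs: h(0) = -1.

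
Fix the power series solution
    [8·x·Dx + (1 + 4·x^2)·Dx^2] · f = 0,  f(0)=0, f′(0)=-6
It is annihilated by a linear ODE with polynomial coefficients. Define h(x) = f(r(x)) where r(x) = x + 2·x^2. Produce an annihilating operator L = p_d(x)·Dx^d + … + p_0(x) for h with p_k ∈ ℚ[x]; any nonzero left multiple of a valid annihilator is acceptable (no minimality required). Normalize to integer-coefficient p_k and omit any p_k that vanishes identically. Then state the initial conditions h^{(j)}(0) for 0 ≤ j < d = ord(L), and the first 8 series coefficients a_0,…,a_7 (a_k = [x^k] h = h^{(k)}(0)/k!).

L = (-4 + 8·x + 64·x^2 + 192·x^3 + 192·x^4)·Dx + (1 + 4·x + 4·x^2 + 32·x^3 + 80·x^4 + 64·x^5)·Dx^2  (order 2).
h: a_k = 0, -6, -12, 8, 48, 384/5, -128, -4992/7, …
ICs: h(0) = 0, h′(0) = -6.

f: a_k = 0, -6, 0, 8, 0, -96/5, 0, 384/7, …
f∘r: x↦r, Dx↦Dx/r' in L_f ⇒ L₀.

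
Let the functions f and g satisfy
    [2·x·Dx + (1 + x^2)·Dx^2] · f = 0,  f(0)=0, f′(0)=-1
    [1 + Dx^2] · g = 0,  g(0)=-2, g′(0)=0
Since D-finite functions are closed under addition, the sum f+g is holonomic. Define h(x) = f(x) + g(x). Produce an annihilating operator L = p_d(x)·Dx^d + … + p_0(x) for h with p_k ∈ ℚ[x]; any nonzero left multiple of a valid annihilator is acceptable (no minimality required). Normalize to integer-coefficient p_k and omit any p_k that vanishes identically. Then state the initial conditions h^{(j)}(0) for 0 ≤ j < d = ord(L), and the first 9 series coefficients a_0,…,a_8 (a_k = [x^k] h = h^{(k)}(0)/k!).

L = (-22·x + 28·x^3 + 2·x^5)·Dx + (-1 + 7·x^2 + 9·x^4 + x^6)·Dx^2 + (-22·x + 28·x^3 + 2·x^5)·Dx^3 + (-1 + 7·x^2 + 9·x^4 + x^6)·Dx^4  (order 4).
h: a_k = -2, -1, 1, 1/3, -1/12, -1/5, 1/360, 1/7, -1/20160, …
ICs: h(0) = -2, h′(0) = -1, h′′(0) = 2, h′′′(0) = 2.

f: a_k = 0, -1, 0, 1/3, 0, -1/5, 0, 1/7, 0, …
g: a_k = -2, 0, 1, 0, -1/12, 0, 1/360, 0, -1/20160, …
Weyl lclm of L_f,L_g ⇒ L₀ (ord ≤ 4).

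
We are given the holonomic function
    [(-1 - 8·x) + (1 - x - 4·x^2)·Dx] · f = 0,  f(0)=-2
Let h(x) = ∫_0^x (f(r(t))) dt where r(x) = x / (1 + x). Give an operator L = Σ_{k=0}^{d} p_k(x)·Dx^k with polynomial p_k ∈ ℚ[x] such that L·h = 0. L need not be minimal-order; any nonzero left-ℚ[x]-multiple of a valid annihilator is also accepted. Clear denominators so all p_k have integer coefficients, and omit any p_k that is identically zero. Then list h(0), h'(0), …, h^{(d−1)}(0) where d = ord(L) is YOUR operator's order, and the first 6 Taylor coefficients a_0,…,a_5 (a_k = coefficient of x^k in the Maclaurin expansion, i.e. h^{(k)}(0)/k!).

f: a_k = -2, -2, -10, -18, -58, -130, …
Substitute x→r, Dx→(1/r')Dx; clear ⇒ L₀.
h=∫h₀ ⇒ L = L₀·Dx.
L = (1 + 9·x)·Dx + (-1 - 2·x + 3·x^2 + 4·x^3)·Dx^2  (order 2).
h: a_k = 0, -2, -1, -8/3, 0, -32/5, …
ICs: h(0) = 0, h′(0) = -2.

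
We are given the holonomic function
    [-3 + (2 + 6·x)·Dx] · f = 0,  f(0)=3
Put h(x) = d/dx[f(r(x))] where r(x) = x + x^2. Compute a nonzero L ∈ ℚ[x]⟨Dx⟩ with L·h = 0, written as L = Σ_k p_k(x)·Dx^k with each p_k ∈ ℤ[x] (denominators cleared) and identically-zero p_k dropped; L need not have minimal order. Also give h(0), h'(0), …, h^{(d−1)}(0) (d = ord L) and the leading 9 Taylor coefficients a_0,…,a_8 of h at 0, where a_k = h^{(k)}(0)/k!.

L = 1 + (-2 - 10·x - 18·x^2 - 12·x^3)·Dx  (order 1).
h: a_k = 9/2, 9/4, -81/16, 297/32, -3645/256, 8991/512, -28917/2048, -18711/4096, 3221451/65536, …
ICs: h(0) = 9/2.

f: a_k = 3, 9/2, -27/8, 81/16, -1215/128, 5103/256, -45927/1024, 216513/2048, -8444007/32768, …
f∘r: x↦r, Dx↦Dx/r' in L_f ⇒ L₀.
Differentiate: ansatz ord ≤ ord L₀ ⇒ L.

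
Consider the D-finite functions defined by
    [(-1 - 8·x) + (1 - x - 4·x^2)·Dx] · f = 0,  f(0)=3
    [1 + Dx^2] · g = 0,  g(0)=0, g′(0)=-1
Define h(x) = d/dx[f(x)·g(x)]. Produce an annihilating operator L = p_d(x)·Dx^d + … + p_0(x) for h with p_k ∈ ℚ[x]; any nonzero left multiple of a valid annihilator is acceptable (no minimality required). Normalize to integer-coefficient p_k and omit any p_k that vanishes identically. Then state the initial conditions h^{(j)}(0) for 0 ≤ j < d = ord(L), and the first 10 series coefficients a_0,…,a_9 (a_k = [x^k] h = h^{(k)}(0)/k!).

f: a_k = 3, 3, 15, 27, 87, 195, 543, 1323, 3495, 8787, …
g: a_k = 0, -1, 0, 1/6, 0, -1/120, 0, 1/5040, 0, -1/362880, …
h₀=f·g: eliminate ⇒ L₀, order ≤ 1·2.
Derive L from L₀ (diff closure).
L = (159 - 2·x - 7·x^2 + 8·x^3 + 16·x^4) + (22 + 178·x + 24·x^2 + 64·x^3)·Dx + (-7 + 6·x + 25·x^2 + 8·x^3 + 16·x^4)·Dx^2  (order 2).
h: a_k = -3, -6, -87/2, -106, -3381/8, -22863/20, -888089/240, -2168417/210, -411895657/13440, -1036399753/12096, …
ICs: h(0) = -3, h′(0) = -6.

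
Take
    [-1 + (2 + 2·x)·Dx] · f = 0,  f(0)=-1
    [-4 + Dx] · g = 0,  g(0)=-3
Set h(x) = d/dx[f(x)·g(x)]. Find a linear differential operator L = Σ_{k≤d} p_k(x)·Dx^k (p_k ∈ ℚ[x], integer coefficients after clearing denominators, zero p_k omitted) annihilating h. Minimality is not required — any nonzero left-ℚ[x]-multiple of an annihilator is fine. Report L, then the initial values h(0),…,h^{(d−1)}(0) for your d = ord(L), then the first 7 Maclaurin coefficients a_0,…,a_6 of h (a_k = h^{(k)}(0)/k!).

L = (79 + 144·x + 64·x^2) + (-18 - 34·x - 16·x^2)·Dx  (order 1).
h: a_k = 27/2, 237/4, 2049/16, 5841/32, 49553/256, 417727/2560, 1167969/10240, …
ICs: h(0) = 27/2.

f: a_k = -1, -1/2, 1/8, -1/16, 5/128, -7/256, 21/1024, …
g: a_k = -3, -12, -24, -32, -32, -128/5, -256/15, …
L₀ := L_f ⊗_s L_g (sym. prod.), ord ≤ 1.
Differentiate: ansatz ord ≤ ord L₀ ⇒ L.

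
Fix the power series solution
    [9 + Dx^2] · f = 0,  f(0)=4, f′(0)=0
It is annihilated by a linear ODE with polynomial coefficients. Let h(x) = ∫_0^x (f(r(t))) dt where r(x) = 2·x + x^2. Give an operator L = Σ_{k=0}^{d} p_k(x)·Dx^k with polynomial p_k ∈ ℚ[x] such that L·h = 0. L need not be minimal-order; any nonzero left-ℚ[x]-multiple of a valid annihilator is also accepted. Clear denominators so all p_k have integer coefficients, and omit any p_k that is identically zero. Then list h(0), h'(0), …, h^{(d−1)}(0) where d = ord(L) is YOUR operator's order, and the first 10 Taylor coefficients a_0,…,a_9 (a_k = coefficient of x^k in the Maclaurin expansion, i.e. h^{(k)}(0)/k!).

L = (36 + 108·x + 108·x^2 + 36·x^3)·Dx - Dx^2 + (1 + x)·Dx^3  (order 3).
h: a_k = 0, 4, 0, -24, -18, 198/5, 72, 324/35, -837/10, -6159/70, …
ICs: h(0) = 0, h′(0) = 4, h′′(0) = 0.

f: a_k = 4, 0, -18, 0, 27/2, 0, -81/20, 0, 729/1120, 0, …
Change of var in L_f (x↦r) gives L₀.
h=∫₀ˣh₀: take L = L₀·Dx.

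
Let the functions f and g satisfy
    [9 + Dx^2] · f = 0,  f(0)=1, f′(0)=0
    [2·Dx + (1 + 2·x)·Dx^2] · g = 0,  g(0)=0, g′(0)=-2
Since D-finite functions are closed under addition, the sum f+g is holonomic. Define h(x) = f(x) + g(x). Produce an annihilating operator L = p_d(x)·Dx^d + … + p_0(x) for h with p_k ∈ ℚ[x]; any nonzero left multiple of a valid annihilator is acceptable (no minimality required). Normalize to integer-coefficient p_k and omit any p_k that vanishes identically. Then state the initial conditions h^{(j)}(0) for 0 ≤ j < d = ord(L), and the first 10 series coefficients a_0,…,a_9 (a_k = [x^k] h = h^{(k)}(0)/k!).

f: a_k = 1, 0, -9/2, 0, 27/8, 0, -81/80, 0, 729/4480, 0, …
g: a_k = 0, -2, 2, -8/3, 4, -32/5, 32/3, -128/7, 32, -512/9, …
Sum ⇒ L₀ = lclm(L_f,L_g) in ℚ(x)⟨Dx⟩.
L = (594 + 648·x + 648·x^2)·Dx + (153 + 630·x + 972·x^2 + 648·x^3)·Dx^2 + (66 + 72·x + 72·x^2)·Dx^3 + (17 + 70·x + 108·x^2 + 72·x^3)·Dx^4  (order 4).
h: a_k = 1, -2, -5/2, -8/3, 59/8, -32/5, 2317/240, -128/7, 144089/4480, -512/9, …
ICs: h(0) = 1, h′(0) = -2, h′′(0) = -5, h′′′(0) = -16.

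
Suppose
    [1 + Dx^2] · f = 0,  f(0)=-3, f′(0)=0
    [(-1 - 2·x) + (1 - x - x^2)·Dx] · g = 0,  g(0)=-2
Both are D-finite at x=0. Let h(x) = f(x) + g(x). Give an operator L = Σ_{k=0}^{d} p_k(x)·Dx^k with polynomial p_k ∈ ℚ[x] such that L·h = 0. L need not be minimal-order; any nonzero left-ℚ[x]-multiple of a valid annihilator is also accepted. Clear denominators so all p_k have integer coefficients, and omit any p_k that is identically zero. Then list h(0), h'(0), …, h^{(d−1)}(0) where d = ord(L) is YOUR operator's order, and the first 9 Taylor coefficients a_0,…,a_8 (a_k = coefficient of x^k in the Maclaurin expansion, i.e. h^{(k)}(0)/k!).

L = (-19 - 48·x - 31·x^2 - 24·x^3 - 5·x^4 - 2·x^5) + (5 - x - 4·x^2 - 7·x^3 - 6·x^4 - 3·x^5 - x^6)·Dx + (-19 - 48·x - 31·x^2 - 24·x^3 - 5·x^4 - 2·x^5)·Dx^2 + (5 - x - 4·x^2 - 7·x^3 - 6·x^4 - 3·x^5 - x^6)·Dx^3  (order 3).
h: a_k = -5, -2, -5/2, -6, -81/8, -16, -6239/240, -42, -913921/13440, …
ICs: h(0) = -5, h′(0) = -2, h′′(0) = -5.

f: a_k = -3, 0, 3/2, 0, -1/8, 0, 1/240, 0, -1/13440, …
g: a_k = -2, -2, -4, -6, -10, -16, -26, -42, -68, …
f+g: L₀ = lclm(L_f,L_g), ord ≤ 2+1.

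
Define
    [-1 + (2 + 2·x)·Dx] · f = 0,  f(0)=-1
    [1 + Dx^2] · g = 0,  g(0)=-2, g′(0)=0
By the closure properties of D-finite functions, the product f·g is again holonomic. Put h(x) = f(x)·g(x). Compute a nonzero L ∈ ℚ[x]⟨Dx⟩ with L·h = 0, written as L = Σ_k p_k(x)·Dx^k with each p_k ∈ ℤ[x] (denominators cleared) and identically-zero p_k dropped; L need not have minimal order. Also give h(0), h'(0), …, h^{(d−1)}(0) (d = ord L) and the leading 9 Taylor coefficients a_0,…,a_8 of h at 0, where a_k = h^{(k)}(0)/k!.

L = (7 + 8·x + 4·x^2) + (-4 - 4·x)·Dx + (4 + 8·x + 4·x^2)·Dx^2  (order 2).
h: a_k = 2, 1, -5/4, -3/8, 25/192, 13/384, -349/23040, 401/46080, -44047/5160960, …
ICs: h(0) = 2, h′(0) = 1.

f: a_k = -1, -1/2, 1/8, -1/16, 5/128, -7/256, 21/1024, -33/2048, 429/32768, …
g: a_k = -2, 0, 1, 0, -1/12, 0, 1/360, 0, -1/20160, …
Product ⇒ symmetric product L₀, ord ≤ 2.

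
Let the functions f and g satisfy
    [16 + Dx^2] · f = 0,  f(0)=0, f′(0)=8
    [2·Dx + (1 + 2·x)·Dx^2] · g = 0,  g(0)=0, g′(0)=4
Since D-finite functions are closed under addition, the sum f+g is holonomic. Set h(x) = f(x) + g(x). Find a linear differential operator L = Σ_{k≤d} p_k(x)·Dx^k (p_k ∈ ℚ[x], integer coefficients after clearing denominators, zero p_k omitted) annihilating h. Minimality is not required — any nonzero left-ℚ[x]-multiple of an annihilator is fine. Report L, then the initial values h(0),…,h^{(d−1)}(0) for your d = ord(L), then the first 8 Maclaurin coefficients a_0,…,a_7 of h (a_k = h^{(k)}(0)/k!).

L = (160 + 256·x + 256·x^2)·Dx + (48 + 224·x + 384·x^2 + 256·x^3)·Dx^2 + (10 + 16·x + 16·x^2)·Dx^3 + (3 + 14·x + 24·x^2 + 16·x^3)·Dx^4  (order 4).
h: a_k = 0, 12, -4, -16, -8, 448/15, -64/3, 9472/315, …
ICs: h(0) = 0, h′(0) = 12, h′′(0) = -8, h′′′(0) = -96.

f: a_k = 0, 8, 0, -64/3, 0, 256/15, 0, -2048/315, …
g: a_k = 0, 4, -4, 16/3, -8, 64/5, -64/3, 256/7, …
Sum ⇒ L₀ = lclm(L_f,L_g) in ℚ(x)⟨Dx⟩.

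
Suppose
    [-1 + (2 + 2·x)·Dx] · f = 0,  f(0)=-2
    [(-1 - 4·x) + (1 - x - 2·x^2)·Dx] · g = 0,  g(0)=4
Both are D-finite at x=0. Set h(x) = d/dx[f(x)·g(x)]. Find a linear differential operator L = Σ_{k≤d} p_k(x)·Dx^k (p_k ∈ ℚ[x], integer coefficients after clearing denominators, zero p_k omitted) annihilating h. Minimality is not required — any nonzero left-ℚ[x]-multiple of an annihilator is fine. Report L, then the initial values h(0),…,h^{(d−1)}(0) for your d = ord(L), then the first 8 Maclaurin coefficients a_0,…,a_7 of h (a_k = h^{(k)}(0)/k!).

f: a_k = -2, -1, 1/4, -1/8, 5/64, -7/128, 21/512, -33/1024, …
g: a_k = 4, 4, 12, 20, 44, 84, 172, 340, …
h₀=f·g: eliminate ⇒ L₀, order ≤ 1·1.
h₀' ⇒ L via d/dx closure of L₀.
L = (9 + 20·x + 20·x^2) + (-2 - 2·x + 8·x^2 + 8·x^3)·Dx  (order 1).
h: a_k = -12, -54, -309/2, -1683/4, -33345/32, -160749/64, -1497321/256, -6851331/512, …
ICs: h(0) = -12.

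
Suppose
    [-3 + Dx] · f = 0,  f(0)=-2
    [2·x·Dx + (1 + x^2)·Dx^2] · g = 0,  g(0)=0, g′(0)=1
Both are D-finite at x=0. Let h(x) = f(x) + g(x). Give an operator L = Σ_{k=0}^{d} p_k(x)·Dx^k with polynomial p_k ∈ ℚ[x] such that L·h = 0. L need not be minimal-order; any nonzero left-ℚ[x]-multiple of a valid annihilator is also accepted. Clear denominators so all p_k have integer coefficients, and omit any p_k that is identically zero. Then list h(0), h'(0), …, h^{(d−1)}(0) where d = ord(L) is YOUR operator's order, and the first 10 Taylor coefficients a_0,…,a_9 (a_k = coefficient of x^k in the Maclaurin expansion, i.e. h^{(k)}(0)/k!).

L = (6 - 18·x - 18·x^2 - 18·x^3)·Dx + (-11 - 12·x^2 - 9·x^4)·Dx^2 + (3 + 2·x + 6·x^2 + 2·x^3 + 3·x^4)·Dx^3  (order 3).
h: a_k = -2, -5, -9, -28/3, -27/4, -77/20, -81/40, -283/280, -729/2240, 53/20160, …
ICs: h(0) = -2, h′(0) = -5, h′′(0) = -18.

f: a_k = -2, -6, -9, -9, -27/4, -81/20, -81/40, -243/280, -729/2240, -243/2240, …
g: a_k = 0, 1, 0, -1/3, 0, 1/5, 0, -1/7, 0, 1/9, …
h₀=f+g: left-lcm gives L₀, ord ≤ 3.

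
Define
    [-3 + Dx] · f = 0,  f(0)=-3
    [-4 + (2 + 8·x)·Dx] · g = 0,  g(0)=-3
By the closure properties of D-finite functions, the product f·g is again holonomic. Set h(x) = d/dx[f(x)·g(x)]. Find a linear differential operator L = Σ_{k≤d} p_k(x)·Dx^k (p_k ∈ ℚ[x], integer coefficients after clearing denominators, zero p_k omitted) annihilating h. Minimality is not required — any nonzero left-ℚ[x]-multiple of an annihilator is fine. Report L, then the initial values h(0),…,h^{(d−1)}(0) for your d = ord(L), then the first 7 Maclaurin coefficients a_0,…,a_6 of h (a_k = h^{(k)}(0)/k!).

L = (17 + 120·x + 144·x^2) + (-5 - 32·x - 48·x^2)·Dx  (order 1).
h: a_k = 45, 153, 621/2, 387/2, 5679/8, -12393/8, 528741/80, …
ICs: h(0) = 45.

f: a_k = -3, -9, -27/2, -27/2, -81/8, -243/40, -243/80, …
g: a_k = -3, -6, 6, -12, 30, -84, 252, …
f·g: L₀ = L_f ⊗_s L_g, ord ≤ 1·1.
Derive L from L₀ (diff closure).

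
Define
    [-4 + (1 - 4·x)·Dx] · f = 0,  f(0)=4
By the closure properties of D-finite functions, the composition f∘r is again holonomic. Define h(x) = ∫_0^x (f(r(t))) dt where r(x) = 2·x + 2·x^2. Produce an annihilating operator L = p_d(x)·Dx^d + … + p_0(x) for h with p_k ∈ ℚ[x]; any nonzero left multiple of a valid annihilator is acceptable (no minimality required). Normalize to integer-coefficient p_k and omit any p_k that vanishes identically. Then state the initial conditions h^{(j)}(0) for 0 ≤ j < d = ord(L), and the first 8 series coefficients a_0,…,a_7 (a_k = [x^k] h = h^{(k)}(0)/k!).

L = (8 + 16·x)·Dx + (-1 + 8·x + 8·x^2)·Dx^2  (order 2).
h: a_k = 0, 4, 16, 96, 640, 22784/5, 33792, 1804288/7, …
ICs: h(0) = 0, h′(0) = 4.

f: a_k = 4, 16, 64, 256, 1024, 4096, 16384, 65536, …
f∘r: x↦r, Dx↦Dx/r' in L_f ⇒ L₀.
∫: right-multiply L₀ by Dx.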